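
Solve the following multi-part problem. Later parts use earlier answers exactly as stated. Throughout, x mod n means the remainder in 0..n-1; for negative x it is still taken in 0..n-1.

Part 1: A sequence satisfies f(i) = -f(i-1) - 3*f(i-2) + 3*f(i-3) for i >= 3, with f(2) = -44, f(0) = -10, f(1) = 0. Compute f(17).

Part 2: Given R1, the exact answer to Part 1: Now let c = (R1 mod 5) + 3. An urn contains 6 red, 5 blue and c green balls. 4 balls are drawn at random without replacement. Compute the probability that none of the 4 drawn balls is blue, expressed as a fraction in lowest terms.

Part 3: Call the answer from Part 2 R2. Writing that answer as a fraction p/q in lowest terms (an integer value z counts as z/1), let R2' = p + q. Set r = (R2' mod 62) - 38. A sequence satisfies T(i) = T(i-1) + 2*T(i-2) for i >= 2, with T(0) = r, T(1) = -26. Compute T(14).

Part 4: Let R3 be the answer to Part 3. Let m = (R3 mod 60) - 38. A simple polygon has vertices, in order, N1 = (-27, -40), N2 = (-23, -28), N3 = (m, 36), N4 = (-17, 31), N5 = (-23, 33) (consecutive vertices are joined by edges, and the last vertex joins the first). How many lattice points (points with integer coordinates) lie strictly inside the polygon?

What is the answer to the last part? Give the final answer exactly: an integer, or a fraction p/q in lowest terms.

1201

Part 1: f(3) = -1*(-44) - 3*(0) + 3*(-10) = 14; iterating: f(3)=14, f(4)=118, f(5)=-292, f(6)=-20, f(7)=1250, f(8)=-2066, f(9)=-1744, f(10)=11692, f(11)=-12658, f(12)=-27650, f(13)=100700, f(14)=-55724, f(15)=-329326, f(16)=798598, f(17)=22208; answer 22208
Part 2: R1 = 22208; c = 6; total draws C(17,4) = 2380; favorable C(12,4) = 495; P = 99/476; answer 99/476
Part 3: R2 = 99/476; threaded value p + q = 575; r = -21; T(2) = 1*(-26) + 2*(-21) = -68; iterating: T(2)=-68, T(3)=-120, T(4)=-256, T(5)=-496, T(6)=-1008, T(7)=-2000, T(8)=-4016, T(9)=-8016, T(10)=-16048, T(11)=-32080, T(12)=-64176, T(13)=-128336, T(14)=-256688; answer -256688
Part 4: R3 = -256688; m = 14; cross terms: (-27*-28 - -23*-40)=-164, (-23*36 - 14*-28)=-436, (14*31 - -17*36)=1046, (-17*33 - -23*31)=152, (-23*-40 - -27*33)=1811; twice the area = |2409| = 2409; area = 2409/2; boundary points = 4 + 1 + 1 + 2 + 1 = 9; strictly interior points = area - boundary/2 + 1 = 1201; answer 1201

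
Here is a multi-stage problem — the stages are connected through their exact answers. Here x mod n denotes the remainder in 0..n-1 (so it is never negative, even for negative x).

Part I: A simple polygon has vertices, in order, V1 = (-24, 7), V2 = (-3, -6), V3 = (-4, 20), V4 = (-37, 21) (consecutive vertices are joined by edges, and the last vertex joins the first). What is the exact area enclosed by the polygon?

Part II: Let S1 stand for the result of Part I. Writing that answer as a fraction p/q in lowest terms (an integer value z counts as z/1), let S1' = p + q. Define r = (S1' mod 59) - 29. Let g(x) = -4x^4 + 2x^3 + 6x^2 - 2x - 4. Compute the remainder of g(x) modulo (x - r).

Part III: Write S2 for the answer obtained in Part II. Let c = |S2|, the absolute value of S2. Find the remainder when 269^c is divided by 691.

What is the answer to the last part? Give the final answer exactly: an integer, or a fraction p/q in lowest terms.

465

Part I: cross terms: (-24*-6 - -3*7)=165, (-3*20 - -4*-6)=-84, (-4*21 - -37*20)=656, (-37*7 - -24*21)=245; twice the area = |982| = 982; area = 491; answer 491
Part II: S1 = 491; threaded value p + q = 492; r = -9; remainder = value at the root: -4*(-9)^4 + 2*(-9)^3 + 6*(-9)^2 - 2*(-9)^1 - 4 = (-26244) + (-1458) + (486) + (18) + (-4) = -27202; answer -27202
Part III: S2 = -27202; c = 27202; squarings mod 691: 269^1=269, 269^2=497, 269^4=322, 269^8=34, 269^16=465, 269^32=633, 269^64=600, 269^128=680, 269^256=121, 269^512=130, 269^1024=316, 269^2048=352, 269^4096=215, 269^8192=619, 269^16384=347; 269^27202 = 269^2 * 269^64 * 269^512 * 269^2048 * 269^8192 * 269^16384 = 465 (mod 691); answer 465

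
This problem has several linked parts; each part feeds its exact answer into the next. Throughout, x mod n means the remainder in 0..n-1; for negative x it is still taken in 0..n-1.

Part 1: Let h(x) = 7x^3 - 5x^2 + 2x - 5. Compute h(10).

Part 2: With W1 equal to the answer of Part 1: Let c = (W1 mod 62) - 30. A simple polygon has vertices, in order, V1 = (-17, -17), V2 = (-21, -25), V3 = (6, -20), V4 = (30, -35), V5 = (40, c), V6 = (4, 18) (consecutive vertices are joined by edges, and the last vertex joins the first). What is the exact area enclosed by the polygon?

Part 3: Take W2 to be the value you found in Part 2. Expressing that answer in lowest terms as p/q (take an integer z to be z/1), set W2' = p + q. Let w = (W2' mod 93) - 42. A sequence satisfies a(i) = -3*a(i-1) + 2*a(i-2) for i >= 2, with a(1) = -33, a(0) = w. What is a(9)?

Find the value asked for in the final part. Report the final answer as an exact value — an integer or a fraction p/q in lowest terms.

Part 1: 7*(10)^3 - 5*(10)^2 + 2*(10)^1 - 5 = (7000) + (-500) + (20) + (-5) = 6515; answer 6515
Part 2: W1 = 6515; c = -25; cross terms: (-17*-25 - -21*-17)=68, (-21*-20 - 6*-25)=570, (6*-35 - 30*-20)=390, (30*-25 - 40*-35)=650, (40*18 - 4*-25)=820, (4*-17 - -17*18)=238; twice the area = |2736| = 2736; area = 1368; answer 1368
Part 3: W2 = 1368; threaded value p + q = 1369; w = 25; a(2) = -3*(-33) + 2*(25) = 149; iterating: a(2)=149, a(3)=-513, a(4)=1837, a(5)=-6537, a(6)=23285, a(7)=-82929, a(8)=295357, a(9)=-1051929; answer -1051929

-1051929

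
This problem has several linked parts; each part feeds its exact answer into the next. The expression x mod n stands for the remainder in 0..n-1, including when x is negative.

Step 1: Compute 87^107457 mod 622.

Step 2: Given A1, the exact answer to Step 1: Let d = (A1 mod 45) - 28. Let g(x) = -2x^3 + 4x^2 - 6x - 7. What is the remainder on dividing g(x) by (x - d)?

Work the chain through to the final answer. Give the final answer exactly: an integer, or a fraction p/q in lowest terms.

23357

Step 1: squarings mod 622: 87^1=87, 87^2=105, 87^4=451, 87^8=7, 87^16=49, 87^32=535, 87^64=105, 87^128=451, 87^256=7, 87^512=49, 87^1024=535, 87^2048=105, 87^4096=451, 87^8192=7, 87^16384=49, 87^32768=535, 87^65536=105; 87^107457 = 87^1 * 87^64 * 87^128 * 87^256 * 87^512 * 87^8192 * 87^32768 * 87^65536 = 501 (mod 622); answer 501
Step 2: A1 = 501; d = -22; remainder = value at the root: -2*(-22)^3 + 4*(-22)^2 - 6*(-22)^1 - 7 = (21296) + (1936) + (132) + (-7) = 23357; answer 23357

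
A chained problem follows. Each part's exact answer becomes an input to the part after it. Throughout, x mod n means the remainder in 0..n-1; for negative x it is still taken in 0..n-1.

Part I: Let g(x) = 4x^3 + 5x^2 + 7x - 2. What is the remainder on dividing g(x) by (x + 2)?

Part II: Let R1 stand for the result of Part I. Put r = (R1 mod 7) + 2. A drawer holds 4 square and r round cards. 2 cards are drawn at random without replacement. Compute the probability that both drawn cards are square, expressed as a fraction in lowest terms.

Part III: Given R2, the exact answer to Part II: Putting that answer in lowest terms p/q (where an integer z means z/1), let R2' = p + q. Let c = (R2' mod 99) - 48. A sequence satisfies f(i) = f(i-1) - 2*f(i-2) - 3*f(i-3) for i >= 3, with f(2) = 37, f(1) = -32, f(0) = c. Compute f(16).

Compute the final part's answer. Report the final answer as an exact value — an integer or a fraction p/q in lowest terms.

Part I: remainder = value at the root: 4*(-2)^3 + 5*(-2)^2 + 7*(-2)^1 - 2 = (-32) + (20) + (-14) + (-2) = -28; answer -28
Part II: R1 = -28; r = 2; total draws C(6,2) = 15; favorable C(4,2) = 6; P = 2/5; answer 2/5
Part III: R2 = 2/5; threaded value p + q = 7; c = -41; f(3) = 1*(37) - 2*(-32) - 3*(-41) = 224; iterating: f(3)=224, f(4)=246, f(5)=-313, f(6)=-1477, f(7)=-1589, f(8)=2304, f(9)=9913, f(10)=10072, f(11)=-16666, f(12)=-66549, f(13)=-63433, f(14)=119663, f(15)=446176, f(16)=397149; answer 397149

397149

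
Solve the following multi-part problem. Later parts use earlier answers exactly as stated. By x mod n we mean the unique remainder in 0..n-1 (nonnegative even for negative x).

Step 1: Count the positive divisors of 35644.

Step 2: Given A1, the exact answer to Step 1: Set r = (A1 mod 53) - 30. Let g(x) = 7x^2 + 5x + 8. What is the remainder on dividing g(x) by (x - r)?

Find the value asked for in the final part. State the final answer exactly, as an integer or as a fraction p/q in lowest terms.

230

Step 1: 35644 = 2^2 * 7 * 19 * 67; number of divisors = (2+1) * (1+1) * (1+1) * (1+1) = 24; answer 24
Step 2: A1 = 24; r = -6; remainder = value at the root: 7*(-6)^2 + 5*(-6)^1 + 8 = (252) + (-30) + (8) = 230; answer 230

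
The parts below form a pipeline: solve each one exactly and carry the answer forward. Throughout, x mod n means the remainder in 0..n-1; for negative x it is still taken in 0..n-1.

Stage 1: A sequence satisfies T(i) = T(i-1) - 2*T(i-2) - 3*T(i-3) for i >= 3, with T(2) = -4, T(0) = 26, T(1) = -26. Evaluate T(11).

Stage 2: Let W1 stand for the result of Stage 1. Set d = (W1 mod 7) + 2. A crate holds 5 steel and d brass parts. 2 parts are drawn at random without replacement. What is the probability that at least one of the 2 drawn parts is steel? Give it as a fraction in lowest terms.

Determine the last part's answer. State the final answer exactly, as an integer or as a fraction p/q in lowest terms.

5/6

Stage 1: T(3) = 1*(-4) - 2*(-26) - 3*(26) = -30; iterating: T(3)=-30, T(4)=56, T(5)=128, T(6)=106, T(7)=-318, T(8)=-914, T(9)=-596, T(10)=2186, T(11)=6120; answer 6120
Stage 2: W1 = 6120; d = 4; total draws C(9,2) = 36; complement C(4,2) = 6; favorable 36 - 6 = 30; P = 5/6; answer 5/6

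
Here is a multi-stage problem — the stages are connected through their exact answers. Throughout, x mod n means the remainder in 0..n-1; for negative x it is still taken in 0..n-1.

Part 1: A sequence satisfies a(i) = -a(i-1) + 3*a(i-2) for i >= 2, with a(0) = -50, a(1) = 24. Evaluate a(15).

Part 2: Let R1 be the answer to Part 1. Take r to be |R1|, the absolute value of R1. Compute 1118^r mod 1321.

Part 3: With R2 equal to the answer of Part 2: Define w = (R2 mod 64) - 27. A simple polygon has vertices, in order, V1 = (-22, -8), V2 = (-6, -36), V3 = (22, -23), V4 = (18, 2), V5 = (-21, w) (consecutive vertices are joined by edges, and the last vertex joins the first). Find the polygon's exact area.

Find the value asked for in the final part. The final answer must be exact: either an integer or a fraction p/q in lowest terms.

Part 1: a(2) = -1*(24) + 3*(-50) = -174; iterating: a(2)=-174, a(3)=246, a(4)=-768, a(5)=1506, a(6)=-3810, a(7)=8328, a(8)=-19758, a(9)=44742, a(10)=-104016, a(11)=238242, a(12)=-550290, a(13)=1265016, a(14)=-2915886, a(15)=6710934; answer 6710934
Part 2: R1 = 6710934; r = 6710934; squarings mod 1321: 1118^1=1118, 1118^2=258, 1118^4=514, 1118^8=1317, 1118^16=16, 1118^32=256, 1118^64=807, 1118^128=1317, 1118^256=16, 1118^512=256, 1118^1024=807, 1118^2048=1317, 1118^4096=16, 1118^8192=256, 1118^16384=807, 1118^32768=1317, 1118^65536=16, 1118^131072=256, 1118^262144=807, 1118^524288=1317, 1118^1048576=16, 1118^2097152=256, 1118^4194304=807; 1118^6710934 = 1118^2 * 1118^4 * 1118^16 * 1118^128 * 1118^512 * 1118^1024 * 1118^8192 * 1118^16384 * 1118^131072 * 1118^262144 * 1118^2097152 * 1118^4194304 = 725 (mod 1321); answer 725
Part 3: R2 = 725; w = -6; cross terms: (-22*-36 - -6*-8)=744, (-6*-23 - 22*-36)=930, (22*2 - 18*-23)=458, (18*-6 - -21*2)=-66, (-21*-8 - -22*-6)=36; twice the area = |2102| = 2102; area = 1051; answer 1051

1051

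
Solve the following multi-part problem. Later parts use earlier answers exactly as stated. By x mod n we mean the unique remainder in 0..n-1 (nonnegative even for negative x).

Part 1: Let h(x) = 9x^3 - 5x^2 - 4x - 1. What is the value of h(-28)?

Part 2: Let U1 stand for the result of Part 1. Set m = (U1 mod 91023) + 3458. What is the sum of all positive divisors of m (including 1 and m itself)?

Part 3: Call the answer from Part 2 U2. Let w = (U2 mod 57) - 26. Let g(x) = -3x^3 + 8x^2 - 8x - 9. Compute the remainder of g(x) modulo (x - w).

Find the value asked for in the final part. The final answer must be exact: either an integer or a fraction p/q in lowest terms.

606

Part 1: 9*(-28)^3 - 5*(-28)^2 - 4*(-28)^1 - 1 = (-197568) + (-3920) + (112) + (-1) = -201377; answer -201377
Part 2: U1 = -201377; m = 75150; 75150 = 2 * 3^2 * 5^2 * 167; sigma = (1 + 2) * (1 + 3 + 9) * (1 + 5 + 25) * (1 + 167) = 3 * 13 * 31 * 168 = 203112; answer 203112
Part 3: U2 = 203112; w = -5; remainder = value at the root: -3*(-5)^3 + 8*(-5)^2 - 8*(-5)^1 - 9 = (375) + (200) + (40) + (-9) = 606; answer 606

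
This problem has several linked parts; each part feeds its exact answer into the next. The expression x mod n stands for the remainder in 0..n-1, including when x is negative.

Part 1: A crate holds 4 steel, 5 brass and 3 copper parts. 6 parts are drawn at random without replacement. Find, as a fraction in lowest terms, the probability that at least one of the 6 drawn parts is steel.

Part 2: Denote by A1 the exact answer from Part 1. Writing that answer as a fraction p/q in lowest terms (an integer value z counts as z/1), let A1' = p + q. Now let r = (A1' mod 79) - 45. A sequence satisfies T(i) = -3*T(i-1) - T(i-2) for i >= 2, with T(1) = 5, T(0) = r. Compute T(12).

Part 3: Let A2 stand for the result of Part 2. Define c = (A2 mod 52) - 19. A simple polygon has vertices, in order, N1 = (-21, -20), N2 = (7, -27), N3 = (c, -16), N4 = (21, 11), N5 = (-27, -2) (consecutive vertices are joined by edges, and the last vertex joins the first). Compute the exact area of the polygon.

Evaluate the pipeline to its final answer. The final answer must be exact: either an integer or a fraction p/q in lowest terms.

Part 1: total draws C(12,6) = 924; complement C(8,6) = 28; favorable 924 - 28 = 896; P = 32/33; answer 32/33
Part 2: A1 = 32/33; threaded value p + q = 65; r = 20; T(2) = -3*(5) - 1*(20) = -35; iterating: T(2)=-35, T(3)=100, T(4)=-265, T(5)=695, T(6)=-1820, T(7)=4765, T(8)=-12475, T(9)=32660, T(10)=-85505, T(11)=223855, T(12)=-586060; answer -586060
Part 3: A2 = -586060; c = 13; cross terms: (-21*-27 - 7*-20)=707, (7*-16 - 13*-27)=239, (13*11 - 21*-16)=479, (21*-2 - -27*11)=255, (-27*-20 - -21*-2)=498; twice the area = |2178| = 2178; area = 1089; answer 1089

1089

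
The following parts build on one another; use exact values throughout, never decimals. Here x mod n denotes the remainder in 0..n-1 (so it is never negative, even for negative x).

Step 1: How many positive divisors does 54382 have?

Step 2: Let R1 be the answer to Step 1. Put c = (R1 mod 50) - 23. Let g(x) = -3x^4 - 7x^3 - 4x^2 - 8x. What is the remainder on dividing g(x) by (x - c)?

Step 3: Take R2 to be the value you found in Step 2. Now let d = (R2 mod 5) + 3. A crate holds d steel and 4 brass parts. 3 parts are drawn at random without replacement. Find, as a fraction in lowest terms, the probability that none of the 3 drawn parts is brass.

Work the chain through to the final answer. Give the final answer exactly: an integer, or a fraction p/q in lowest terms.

1/6

Step 1: 54382 = 2 * 27191; number of divisors = (1+1) * (1+1) = 4; answer 4
Step 2: R1 = 4; c = -19; remainder = value at the root: -3*(-19)^4 - 7*(-19)^3 - 4*(-19)^2 - 8*(-19)^1 = (-390963) + (48013) + (-1444) + (152) = -344242; answer -344242
Step 3: R2 = -344242; d = 6; total draws C(10,3) = 120; favorable C(6,3) = 20; P = 1/6; answer 1/6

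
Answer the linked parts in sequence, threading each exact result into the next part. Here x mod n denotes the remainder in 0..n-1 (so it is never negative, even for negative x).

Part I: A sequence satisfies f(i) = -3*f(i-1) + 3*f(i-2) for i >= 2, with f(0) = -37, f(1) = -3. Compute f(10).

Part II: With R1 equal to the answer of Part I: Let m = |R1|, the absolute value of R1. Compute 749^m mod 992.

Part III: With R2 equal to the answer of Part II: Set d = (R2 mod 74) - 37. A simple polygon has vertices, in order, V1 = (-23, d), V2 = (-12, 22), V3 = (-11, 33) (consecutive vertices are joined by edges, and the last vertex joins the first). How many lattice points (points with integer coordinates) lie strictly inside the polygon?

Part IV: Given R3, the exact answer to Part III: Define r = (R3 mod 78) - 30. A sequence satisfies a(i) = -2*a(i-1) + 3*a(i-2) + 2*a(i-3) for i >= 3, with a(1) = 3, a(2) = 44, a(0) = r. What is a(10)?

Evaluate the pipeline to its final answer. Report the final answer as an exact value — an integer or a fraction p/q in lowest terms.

75796

Part I: f(2) = -3*(-3) + 3*(-37) = -102; iterating: f(2)=-102, f(3)=297, f(4)=-1197, f(5)=4482, f(6)=-17037, f(7)=64557, f(8)=-244782, f(9)=928017, f(10)=-3518397; answer -3518397
Part II: R1 = -3518397; m = 3518397; squarings mod 992: 749^1=749, 749^2=521, 749^4=625, 749^8=769, 749^16=129, 749^32=769, 749^64=129, 749^128=769, 749^256=129, 749^512=769, 749^1024=129, 749^2048=769, 749^4096=129, 749^8192=769, 749^16384=129, 749^32768=769, 749^65536=129, 749^131072=769, 749^262144=129, 749^524288=769, 749^1048576=129, 749^2097152=769; 749^3518397 = 749^1 * 749^4 * 749^8 * 749^16 * 749^32 * 749^128 * 749^256 * 749^512 * 749^1024 * 749^2048 * 749^8192 * 749^32768 * 749^65536 * 749^262144 * 749^1048576 * 749^2097152 = 125 (mod 992); answer 125
Part III: R2 = 125; d = 14; cross terms: (-23*22 - -12*14)=-338, (-12*33 - -11*22)=-154, (-11*14 - -23*33)=605; twice the area = |113| = 113; area = 113/2; boundary points = 1 + 1 + 1 = 3; strictly interior points = area - boundary/2 + 1 = 56; answer 56
Part IV: R3 = 56; r = 26; a(3) = -2*(44) + 3*(3) + 2*(26) = -27; iterating: a(3)=-27, a(4)=192, a(5)=-377, a(6)=1276, a(7)=-3299, a(8)=9672, a(9)=-26689, a(10)=75796; answer 75796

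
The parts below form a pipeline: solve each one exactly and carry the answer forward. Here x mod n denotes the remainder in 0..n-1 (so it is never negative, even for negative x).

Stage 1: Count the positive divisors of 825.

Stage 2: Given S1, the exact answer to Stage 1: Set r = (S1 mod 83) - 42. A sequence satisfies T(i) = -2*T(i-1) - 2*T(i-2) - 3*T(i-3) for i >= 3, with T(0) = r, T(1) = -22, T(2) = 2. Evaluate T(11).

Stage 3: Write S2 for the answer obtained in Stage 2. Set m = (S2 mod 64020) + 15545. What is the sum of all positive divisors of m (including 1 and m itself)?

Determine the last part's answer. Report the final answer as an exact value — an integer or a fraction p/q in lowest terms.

31272

Stage 1: 825 = 3 * 5^2 * 11; number of divisors = (1+1) * (2+1) * (1+1) = 12; answer 12
Stage 2: S1 = 12; r = -30; T(3) = -2*(2) - 2*(-22) - 3*(-30) = 130; iterating: T(3)=130, T(4)=-198, T(5)=130, T(6)=-254, T(7)=842, T(8)=-1566, T(9)=2210, T(10)=-3814, T(11)=7906; answer 7906
Stage 3: S2 = 7906; m = 23451; 23451 = 3 * 7817; sigma = (1 + 3) * (1 + 7817) = 4 * 7818 = 31272; answer 31272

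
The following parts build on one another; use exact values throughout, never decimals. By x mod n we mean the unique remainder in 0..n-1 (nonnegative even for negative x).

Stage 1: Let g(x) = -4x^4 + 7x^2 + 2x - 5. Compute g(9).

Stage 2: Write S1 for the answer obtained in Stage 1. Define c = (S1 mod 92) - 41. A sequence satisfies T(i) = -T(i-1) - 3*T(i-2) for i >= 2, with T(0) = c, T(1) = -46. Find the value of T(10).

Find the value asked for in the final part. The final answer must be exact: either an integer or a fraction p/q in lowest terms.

Stage 1: -4*(9)^4 + 7*(9)^2 + 2*(9)^1 - 5 = (-26244) + (567) + (18) + (-5) = -25664; answer -25664
Stage 2: S1 = -25664; c = -37; T(2) = -1*(-46) - 3*(-37) = 157; iterating: T(2)=157, T(3)=-19, T(4)=-452, T(5)=509, T(6)=847, T(7)=-2374, T(8)=-167, T(9)=7289, T(10)=-6788; answer -6788

-6788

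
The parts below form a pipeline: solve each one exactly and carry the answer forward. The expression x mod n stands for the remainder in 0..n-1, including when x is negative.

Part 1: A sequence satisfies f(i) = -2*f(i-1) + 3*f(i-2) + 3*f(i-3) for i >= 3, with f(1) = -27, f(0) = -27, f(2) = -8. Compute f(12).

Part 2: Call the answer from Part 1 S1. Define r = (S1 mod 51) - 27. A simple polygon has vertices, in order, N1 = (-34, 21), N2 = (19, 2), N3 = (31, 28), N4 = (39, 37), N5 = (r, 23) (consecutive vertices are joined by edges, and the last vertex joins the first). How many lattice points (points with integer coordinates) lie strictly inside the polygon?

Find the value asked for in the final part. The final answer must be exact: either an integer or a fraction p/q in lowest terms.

690

Part 1: f(3) = -2*(-8) + 3*(-27) + 3*(-27) = -146; iterating: f(3)=-146, f(4)=187, f(5)=-836, f(6)=1795, f(7)=-5537, f(8)=13951, f(9)=-39128, f(10)=103498, f(11)=-282527, f(12)=758164; answer 758164
Part 2: S1 = 758164; r = 22; cross terms: (-34*2 - 19*21)=-467, (19*28 - 31*2)=470, (31*37 - 39*28)=55, (39*23 - 22*37)=83, (22*21 - -34*23)=1244; twice the area = |1385| = 1385; area = 1385/2; boundary points = 1 + 2 + 1 + 1 + 2 = 7; strictly interior points = area - boundary/2 + 1 = 690; answer 690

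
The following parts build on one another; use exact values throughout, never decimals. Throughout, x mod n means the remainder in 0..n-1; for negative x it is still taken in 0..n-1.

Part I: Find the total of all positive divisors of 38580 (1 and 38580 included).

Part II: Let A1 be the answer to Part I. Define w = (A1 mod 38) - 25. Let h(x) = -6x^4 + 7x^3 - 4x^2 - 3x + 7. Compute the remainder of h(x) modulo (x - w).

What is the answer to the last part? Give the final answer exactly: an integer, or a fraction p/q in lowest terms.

-831319

Part I: 38580 = 2^2 * 3 * 5 * 643; sigma = (1 + 2 + 4) * (1 + 3) * (1 + 5) * (1 + 643) = 7 * 4 * 6 * 644 = 108192; answer 108192
Part II: A1 = 108192; w = -19; remainder = value at the root: -6*(-19)^4 + 7*(-19)^3 - 4*(-19)^2 - 3*(-19)^1 + 7 = (-781926) + (-48013) + (-1444) + (57) + (7) = -831319; answer -831319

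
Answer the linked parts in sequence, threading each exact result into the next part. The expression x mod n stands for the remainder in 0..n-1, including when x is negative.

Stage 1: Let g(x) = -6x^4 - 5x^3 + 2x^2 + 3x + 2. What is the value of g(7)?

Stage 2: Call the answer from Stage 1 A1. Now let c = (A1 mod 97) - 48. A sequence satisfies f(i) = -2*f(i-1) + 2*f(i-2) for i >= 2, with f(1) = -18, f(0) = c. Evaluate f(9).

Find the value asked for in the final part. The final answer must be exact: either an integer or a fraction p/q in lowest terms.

32992

Stage 1: -6*(7)^4 - 5*(7)^3 + 2*(7)^2 + 3*(7)^1 + 2 = (-14406) + (-1715) + (98) + (21) + (2) = -16000; answer -16000
Stage 2: A1 = -16000; c = -43; f(2) = -2*(-18) + 2*(-43) = -50; iterating: f(2)=-50, f(3)=64, f(4)=-228, f(5)=584, f(6)=-1624, f(7)=4416, f(8)=-12080, f(9)=32992; answer 32992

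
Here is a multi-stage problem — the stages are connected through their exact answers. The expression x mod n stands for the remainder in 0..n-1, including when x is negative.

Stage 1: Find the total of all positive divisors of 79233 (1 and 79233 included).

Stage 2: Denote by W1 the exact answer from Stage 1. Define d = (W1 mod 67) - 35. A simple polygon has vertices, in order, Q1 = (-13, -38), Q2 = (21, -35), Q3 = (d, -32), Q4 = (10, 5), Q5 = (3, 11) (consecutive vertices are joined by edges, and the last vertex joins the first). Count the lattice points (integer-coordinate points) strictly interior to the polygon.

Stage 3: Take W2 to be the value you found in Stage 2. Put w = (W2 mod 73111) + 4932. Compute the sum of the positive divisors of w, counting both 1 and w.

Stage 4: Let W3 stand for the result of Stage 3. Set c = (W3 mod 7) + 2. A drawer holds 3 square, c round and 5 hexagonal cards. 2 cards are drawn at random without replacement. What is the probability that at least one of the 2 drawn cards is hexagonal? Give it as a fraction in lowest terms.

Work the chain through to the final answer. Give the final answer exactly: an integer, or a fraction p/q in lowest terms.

Stage 1: 79233 = 3 * 7^4 * 11; sigma = (1 + 3) * (1 + 7 + 49 + 343 + 2401) * (1 + 11) = 4 * 2801 * 12 = 134448; answer 134448
Stage 2: W1 = 134448; d = 11; cross terms: (-13*-35 - 21*-38)=1253, (21*-32 - 11*-35)=-287, (11*5 - 10*-32)=375, (10*11 - 3*5)=95, (3*-38 - -13*11)=29; twice the area = |1465| = 1465; area = 1465/2; boundary points = 1 + 1 + 1 + 1 + 1 = 5; strictly interior points = area - boundary/2 + 1 = 731; answer 731
Stage 3: W2 = 731; w = 5663; 5663 = 7 * 809; sigma = (1 + 7) * (1 + 809) = 8 * 810 = 6480; answer 6480
Stage 4: W3 = 6480; c = 7; total draws C(15,2) = 105; complement C(10,2) = 45; favorable 105 - 45 = 60; P = 4/7; answer 4/7

4/7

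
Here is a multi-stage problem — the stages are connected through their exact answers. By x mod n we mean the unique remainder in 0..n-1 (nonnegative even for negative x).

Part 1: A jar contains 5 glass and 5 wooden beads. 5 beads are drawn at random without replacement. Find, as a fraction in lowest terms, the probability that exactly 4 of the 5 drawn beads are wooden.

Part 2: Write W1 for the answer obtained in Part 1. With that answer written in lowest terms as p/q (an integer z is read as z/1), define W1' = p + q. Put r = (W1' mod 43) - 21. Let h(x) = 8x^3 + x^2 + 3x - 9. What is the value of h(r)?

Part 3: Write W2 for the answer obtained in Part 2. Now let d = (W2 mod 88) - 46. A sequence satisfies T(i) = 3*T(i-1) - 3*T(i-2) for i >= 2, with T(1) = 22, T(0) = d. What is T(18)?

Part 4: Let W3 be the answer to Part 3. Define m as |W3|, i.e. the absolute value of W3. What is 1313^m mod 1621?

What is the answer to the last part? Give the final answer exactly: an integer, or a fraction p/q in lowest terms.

1489

Part 1: total draws C(10,5) = 252; favorable C(5,4)*C(5,1) = 25; P = 25/252; answer 25/252
Part 2: W1 = 25/252; threaded value p + q = 277; r = -2; 8*(-2)^3 + 1*(-2)^2 + 3*(-2)^1 - 9 = (-64) + (4) + (-6) + (-9) = -75; answer -75
Part 3: W2 = -75; d = -33; T(2) = 3*(22) - 3*(-33) = 165; iterating: T(2)=165, T(3)=429, T(4)=792, T(5)=1089, T(6)=891, T(7)=-594, T(8)=-4455, T(9)=-11583, T(10)=-21384, T(11)=-29403, T(12)=-24057, T(13)=16038, T(14)=120285, T(15)=312741, T(16)=577368, T(17)=793881, T(18)=649539; answer 649539
Part 4: W3 = 649539; m = 649539; squarings mod 1621: 1313^1=1313, 1313^2=846, 1313^4=855, 1313^8=1575, 1313^16=495, 1313^32=254, 1313^64=1297, 1313^128=1232, 1313^256=568, 1313^512=45, 1313^1024=404, 1313^2048=1116, 1313^4096=528, 1313^8192=1593, 1313^16384=784, 1313^32768=297, 1313^65536=675, 1313^131072=124, 1313^262144=787, 1313^524288=147; 1313^649539 = 1313^1 * 1313^2 * 1313^64 * 1313^256 * 1313^2048 * 1313^8192 * 1313^16384 * 1313^32768 * 1313^65536 * 1313^524288 = 1489 (mod 1621); answer 1489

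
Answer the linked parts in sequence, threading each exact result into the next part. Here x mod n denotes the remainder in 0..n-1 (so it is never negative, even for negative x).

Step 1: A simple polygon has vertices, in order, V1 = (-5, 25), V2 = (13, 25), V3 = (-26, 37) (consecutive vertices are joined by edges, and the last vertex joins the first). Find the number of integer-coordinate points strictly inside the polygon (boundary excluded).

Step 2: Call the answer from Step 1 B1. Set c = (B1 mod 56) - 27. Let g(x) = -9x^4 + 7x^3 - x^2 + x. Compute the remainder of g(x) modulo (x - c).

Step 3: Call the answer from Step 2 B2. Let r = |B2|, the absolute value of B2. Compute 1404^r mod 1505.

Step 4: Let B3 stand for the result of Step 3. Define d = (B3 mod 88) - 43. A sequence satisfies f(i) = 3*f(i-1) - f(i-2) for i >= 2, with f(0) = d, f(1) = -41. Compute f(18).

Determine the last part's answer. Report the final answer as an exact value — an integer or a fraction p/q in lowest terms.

Step 1: cross terms: (-5*25 - 13*25)=-450, (13*37 - -26*25)=1131, (-26*25 - -5*37)=-465; twice the area = |216| = 216; area = 108; boundary points = 18 + 3 + 3 = 24; strictly interior points = area - boundary/2 + 1 = 97; answer 97
Step 2: B1 = 97; c = 14; remainder = value at the root: -9*(14)^4 + 7*(14)^3 - 1*(14)^2 + 1*(14)^1 = (-345744) + (19208) + (-196) + (14) = -326718; answer -326718
Step 3: B2 = -326718; r = 326718; squarings mod 1505: 1404^1=1404, 1404^2=1171, 1404^4=186, 1404^8=1486, 1404^16=361, 1404^32=891, 1404^64=746, 1404^128=1171, 1404^256=186, 1404^512=1486, 1404^1024=361, 1404^2048=891, 1404^4096=746, 1404^8192=1171, 1404^16384=186, 1404^32768=1486, 1404^65536=361, 1404^131072=891, 1404^262144=746; 1404^326718 = 1404^2 * 1404^4 * 1404^8 * 1404^16 * 1404^32 * 1404^1024 * 1404^2048 * 1404^4096 * 1404^8192 * 1404^16384 * 1404^32768 * 1404^262144 = 1 (mod 1505); answer 1
Step 4: B3 = 1; d = -42; f(2) = 3*(-41) - 1*(-42) = -81; iterating: f(2)=-81, f(3)=-202, f(4)=-525, f(5)=-1373, f(6)=-3594, f(7)=-9409, f(8)=-24633, f(9)=-64490, f(10)=-168837, f(11)=-442021, f(12)=-1157226, f(13)=-3029657, f(14)=-7931745, f(15)=-20765578, f(16)=-54364989, f(17)=-142329389, f(18)=-372623178; answer -372623178

-372623178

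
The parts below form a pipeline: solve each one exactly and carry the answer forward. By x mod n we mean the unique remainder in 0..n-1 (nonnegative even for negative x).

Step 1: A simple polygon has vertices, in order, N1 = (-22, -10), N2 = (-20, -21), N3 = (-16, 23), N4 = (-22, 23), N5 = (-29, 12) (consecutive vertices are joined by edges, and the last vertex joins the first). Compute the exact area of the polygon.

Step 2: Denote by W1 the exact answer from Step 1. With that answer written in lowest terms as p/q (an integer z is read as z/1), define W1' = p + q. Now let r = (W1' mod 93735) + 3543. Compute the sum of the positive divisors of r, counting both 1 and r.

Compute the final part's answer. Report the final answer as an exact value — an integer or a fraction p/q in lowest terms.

6162

Step 1: cross terms: (-22*-21 - -20*-10)=262, (-20*23 - -16*-21)=-796, (-16*23 - -22*23)=138, (-22*12 - -29*23)=403, (-29*-10 - -22*12)=554; twice the area = |561| = 561; area = 561/2; answer 561/2
Step 2: W1 = 561/2; threaded value p + q = 563; r = 4106; 4106 = 2 * 2053; sigma = (1 + 2) * (1 + 2053) = 3 * 2054 = 6162; answer 6162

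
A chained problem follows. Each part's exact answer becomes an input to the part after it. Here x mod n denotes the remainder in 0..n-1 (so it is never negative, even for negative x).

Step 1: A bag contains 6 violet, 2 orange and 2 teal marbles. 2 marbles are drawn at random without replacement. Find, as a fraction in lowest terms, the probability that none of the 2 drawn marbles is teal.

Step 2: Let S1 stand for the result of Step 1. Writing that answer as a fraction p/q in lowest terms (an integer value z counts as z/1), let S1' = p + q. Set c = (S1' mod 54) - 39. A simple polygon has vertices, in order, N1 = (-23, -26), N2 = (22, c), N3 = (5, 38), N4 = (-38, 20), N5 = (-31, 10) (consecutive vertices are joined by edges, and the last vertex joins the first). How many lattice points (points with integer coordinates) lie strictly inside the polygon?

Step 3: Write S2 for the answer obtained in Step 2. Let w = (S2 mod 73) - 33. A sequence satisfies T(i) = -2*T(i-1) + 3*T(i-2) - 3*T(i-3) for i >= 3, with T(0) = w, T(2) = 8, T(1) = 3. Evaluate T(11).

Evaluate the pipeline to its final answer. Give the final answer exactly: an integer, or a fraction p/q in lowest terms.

Step 1: total draws C(10,2) = 45; favorable C(8,2) = 28; P = 28/45; answer 28/45
Step 2: S1 = 28/45; threaded value p + q = 73; c = -20; cross terms: (-23*-20 - 22*-26)=1032, (22*38 - 5*-20)=936, (5*20 - -38*38)=1544, (-38*10 - -31*20)=240, (-31*-26 - -23*10)=1036; twice the area = |4788| = 4788; area = 2394; boundary points = 3 + 1 + 1 + 1 + 4 = 10; strictly interior points = area - boundary/2 + 1 = 2390; answer 2390
Step 3: S2 = 2390; w = 21; T(3) = -2*(8) + 3*(3) - 3*(21) = -70; iterating: T(3)=-70, T(4)=155, T(5)=-544, T(6)=1763, T(7)=-5623, T(8)=18167, T(9)=-58492, T(10)=188354, T(11)=-606685; answer -606685

-606685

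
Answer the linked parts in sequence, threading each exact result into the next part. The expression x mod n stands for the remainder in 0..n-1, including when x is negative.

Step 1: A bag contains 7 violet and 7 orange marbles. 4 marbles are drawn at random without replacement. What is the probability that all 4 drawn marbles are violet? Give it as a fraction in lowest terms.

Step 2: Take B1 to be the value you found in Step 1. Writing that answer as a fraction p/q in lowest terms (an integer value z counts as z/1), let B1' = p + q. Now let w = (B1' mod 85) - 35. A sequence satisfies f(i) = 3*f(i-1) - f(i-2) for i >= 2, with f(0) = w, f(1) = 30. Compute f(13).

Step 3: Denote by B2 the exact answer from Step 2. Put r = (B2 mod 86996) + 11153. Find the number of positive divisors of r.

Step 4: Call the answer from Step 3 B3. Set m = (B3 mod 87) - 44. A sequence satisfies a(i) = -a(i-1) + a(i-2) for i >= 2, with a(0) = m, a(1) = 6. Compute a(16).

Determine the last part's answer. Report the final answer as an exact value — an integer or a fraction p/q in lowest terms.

Step 1: total draws C(14,4) = 1001; favorable C(7,4) = 35; P = 5/143; answer 5/143
Step 2: B1 = 5/143; threaded value p + q = 148; w = 28; f(2) = 3*(30) - 1*(28) = 62; iterating: f(2)=62, f(3)=156, f(4)=406, f(5)=1062, f(6)=2780, f(7)=7278, f(8)=19054, f(9)=49884, f(10)=130598, f(11)=341910, f(12)=895132, f(13)=2343486; answer 2343486
Step 3: B2 = 2343486; r = 92743; 92743 = 7 * 13249; number of divisors = (1+1) * (1+1) = 4; answer 4
Step 4: B3 = 4; m = -40; a(2) = -1*(6) + 1*(-40) = -46; iterating: a(2)=-46, a(3)=52, a(4)=-98, a(5)=150, a(6)=-248, a(7)=398, a(8)=-646, a(9)=1044, a(10)=-1690, a(11)=2734, a(12)=-4424, a(13)=7158, a(14)=-11582, a(15)=18740, a(16)=-30322; answer -30322

-30322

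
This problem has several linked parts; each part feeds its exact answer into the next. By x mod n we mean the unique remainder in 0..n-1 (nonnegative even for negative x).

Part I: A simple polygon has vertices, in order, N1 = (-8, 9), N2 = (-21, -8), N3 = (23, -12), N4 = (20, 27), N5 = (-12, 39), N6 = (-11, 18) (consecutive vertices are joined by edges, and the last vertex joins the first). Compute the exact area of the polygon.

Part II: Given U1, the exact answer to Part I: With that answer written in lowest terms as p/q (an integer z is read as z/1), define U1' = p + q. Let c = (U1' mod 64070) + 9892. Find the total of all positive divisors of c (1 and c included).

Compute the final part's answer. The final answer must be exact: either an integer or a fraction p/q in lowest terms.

17836

Part I: cross terms: (-8*-8 - -21*9)=253, (-21*-12 - 23*-8)=436, (23*27 - 20*-12)=861, (20*39 - -12*27)=1104, (-12*18 - -11*39)=213, (-11*9 - -8*18)=45; twice the area = |2912| = 2912; area = 1456; answer 1456
Part II: U1 = 1456; threaded value p + q = 1457; c = 11349; 11349 = 3^2 * 13 * 97; sigma = (1 + 3 + 9) * (1 + 13) * (1 + 97) = 13 * 14 * 98 = 17836; answer 17836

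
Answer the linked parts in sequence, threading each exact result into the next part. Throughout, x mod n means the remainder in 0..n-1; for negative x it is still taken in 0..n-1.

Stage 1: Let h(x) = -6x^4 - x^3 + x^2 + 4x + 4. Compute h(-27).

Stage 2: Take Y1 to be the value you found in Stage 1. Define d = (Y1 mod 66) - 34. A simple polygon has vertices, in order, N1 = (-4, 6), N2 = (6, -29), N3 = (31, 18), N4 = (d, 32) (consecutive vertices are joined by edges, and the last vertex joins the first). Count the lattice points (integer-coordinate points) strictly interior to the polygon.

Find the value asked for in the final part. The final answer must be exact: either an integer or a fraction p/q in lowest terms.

953

Stage 1: -6*(-27)^4 - 1*(-27)^3 + 1*(-27)^2 + 4*(-27)^1 + 4 = (-3188646) + (19683) + (729) + (-108) + (4) = -3168338; answer -3168338
Stage 2: Y1 = -3168338; d = 24; cross terms: (-4*-29 - 6*6)=80, (6*18 - 31*-29)=1007, (31*32 - 24*18)=560, (24*6 - -4*32)=272; twice the area = |1919| = 1919; area = 1919/2; boundary points = 5 + 1 + 7 + 2 = 15; strictly interior points = area - boundary/2 + 1 = 953; answer 953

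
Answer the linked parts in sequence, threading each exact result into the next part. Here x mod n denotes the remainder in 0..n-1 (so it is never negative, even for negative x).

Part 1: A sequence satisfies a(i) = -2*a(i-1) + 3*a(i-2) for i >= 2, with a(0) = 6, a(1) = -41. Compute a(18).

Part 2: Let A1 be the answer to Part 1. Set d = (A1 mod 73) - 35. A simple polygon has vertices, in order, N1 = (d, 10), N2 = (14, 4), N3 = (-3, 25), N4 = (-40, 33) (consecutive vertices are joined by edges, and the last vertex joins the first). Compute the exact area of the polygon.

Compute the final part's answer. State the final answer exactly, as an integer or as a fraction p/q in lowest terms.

Part 1: a(2) = -2*(-41) + 3*(6) = 100; iterating: a(2)=100, a(3)=-323, a(4)=946, a(5)=-2861, a(6)=8560, a(7)=-25703, a(8)=77086, a(9)=-231281, a(10)=693820, a(11)=-2081483, a(12)=6244426, a(13)=-18733301, a(14)=56199880, a(15)=-168599663, a(16)=505798966, a(17)=-1517396921, a(18)=4552190740; answer 4552190740
Part 2: A1 = 4552190740; d = -16; cross terms: (-16*4 - 14*10)=-204, (14*25 - -3*4)=362, (-3*33 - -40*25)=901, (-40*10 - -16*33)=128; twice the area = |1187| = 1187; area = 1187/2; answer 1187/2

1187/2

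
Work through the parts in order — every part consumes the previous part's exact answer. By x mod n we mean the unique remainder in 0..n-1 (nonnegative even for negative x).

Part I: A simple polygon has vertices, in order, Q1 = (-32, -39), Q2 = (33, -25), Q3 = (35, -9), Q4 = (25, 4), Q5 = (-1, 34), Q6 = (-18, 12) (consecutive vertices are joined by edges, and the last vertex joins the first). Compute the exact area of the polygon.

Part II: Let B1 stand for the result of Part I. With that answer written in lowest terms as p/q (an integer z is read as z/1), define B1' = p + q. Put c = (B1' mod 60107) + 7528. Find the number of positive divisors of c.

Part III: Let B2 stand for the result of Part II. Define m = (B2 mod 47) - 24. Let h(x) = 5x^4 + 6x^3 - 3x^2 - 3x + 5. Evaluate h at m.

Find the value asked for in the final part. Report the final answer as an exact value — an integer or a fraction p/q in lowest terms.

17245

Part I: cross terms: (-32*-25 - 33*-39)=2087, (33*-9 - 35*-25)=578, (35*4 - 25*-9)=365, (25*34 - -1*4)=854, (-1*12 - -18*34)=600, (-18*-39 - -32*12)=1086; twice the area = |5570| = 5570; area = 2785; answer 2785
Part II: B1 = 2785; threaded value p + q = 2786; c = 10314; 10314 = 2 * 3^3 * 191; number of divisors = (1+1) * (3+1) * (1+1) = 16; answer 16
Part III: B2 = 16; m = -8; 5*(-8)^4 + 6*(-8)^3 - 3*(-8)^2 - 3*(-8)^1 + 5 = (20480) + (-3072) + (-192) + (24) + (5) = 17245; answer 17245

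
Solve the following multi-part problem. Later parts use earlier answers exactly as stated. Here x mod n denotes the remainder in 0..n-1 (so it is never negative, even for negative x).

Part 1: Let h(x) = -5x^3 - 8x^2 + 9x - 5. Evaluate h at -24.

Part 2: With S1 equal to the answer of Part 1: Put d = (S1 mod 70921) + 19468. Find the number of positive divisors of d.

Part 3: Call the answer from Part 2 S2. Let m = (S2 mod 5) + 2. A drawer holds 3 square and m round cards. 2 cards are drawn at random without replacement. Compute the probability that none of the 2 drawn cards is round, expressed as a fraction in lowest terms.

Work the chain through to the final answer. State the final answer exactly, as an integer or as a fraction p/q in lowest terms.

Part 1: -5*(-24)^3 - 8*(-24)^2 + 9*(-24)^1 - 5 = (69120) + (-4608) + (-216) + (-5) = 64291; answer 64291
Part 2: S1 = 64291; d = 83759; 83759 = 13 * 17 * 379; number of divisors = (1+1) * (1+1) * (1+1) = 8; answer 8
Part 3: S2 = 8; m = 5; total draws C(8,2) = 28; favorable C(3,2) = 3; P = 3/28; answer 3/28

3/28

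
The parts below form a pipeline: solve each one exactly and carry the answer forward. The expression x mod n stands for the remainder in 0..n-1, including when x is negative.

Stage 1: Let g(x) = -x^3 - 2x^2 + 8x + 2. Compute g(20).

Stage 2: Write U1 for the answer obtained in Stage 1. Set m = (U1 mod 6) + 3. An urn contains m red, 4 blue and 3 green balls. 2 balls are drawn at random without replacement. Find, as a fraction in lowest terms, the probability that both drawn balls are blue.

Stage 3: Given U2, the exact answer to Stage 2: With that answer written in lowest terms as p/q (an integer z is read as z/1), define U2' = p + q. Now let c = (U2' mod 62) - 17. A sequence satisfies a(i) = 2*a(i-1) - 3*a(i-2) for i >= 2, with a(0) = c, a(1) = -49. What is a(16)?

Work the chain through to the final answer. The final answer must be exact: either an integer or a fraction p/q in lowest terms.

Stage 1: -1*(20)^3 - 2*(20)^2 + 8*(20)^1 + 2 = (-8000) + (-800) + (160) + (2) = -8638; answer -8638
Stage 2: U1 = -8638; m = 5; total draws C(12,2) = 66; favorable C(4,2) = 6; P = 1/11; answer 1/11
Stage 3: U2 = 1/11; threaded value p + q = 12; c = -5; a(2) = 2*(-49) - 3*(-5) = -83; iterating: a(2)=-83, a(3)=-19, a(4)=211, a(5)=479, a(6)=325, a(7)=-787, a(8)=-2549, a(9)=-2737, a(10)=2173, a(11)=12557, a(12)=18595, a(13)=-481, a(14)=-56747, a(15)=-112051, a(16)=-53861; answer -53861

-53861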